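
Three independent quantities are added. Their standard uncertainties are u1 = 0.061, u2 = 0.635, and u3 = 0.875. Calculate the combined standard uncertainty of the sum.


For a sum of independent quantities, uc = sqrt(u1^2 + u2^2 + u3^2).
uc = sqrt(0.061^2 + 0.635^2 + 0.875^2)
uc = sqrt(0.003721 + 0.403225 + 0.765625)
uc = 1.0829

1.0829


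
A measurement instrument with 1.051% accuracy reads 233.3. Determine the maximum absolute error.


Absolute error = (accuracy% / 100) * reading.
Error = (1.051 / 100) * 233.3
Error = 0.01051 * 233.3
Error = 2.452

2.452


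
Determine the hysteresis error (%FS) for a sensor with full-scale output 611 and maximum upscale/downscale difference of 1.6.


Hysteresis = (max difference / full scale) * 100%.
H = (1.6 / 611) * 100
H = 0.262 %FS

0.262 %FS


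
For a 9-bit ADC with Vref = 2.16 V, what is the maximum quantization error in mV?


The maximum quantization error is +/- LSB/2.
LSB = Vref / 2^n = 2.16 / 512 = 0.00421875 V
Max error = LSB / 2 = 0.00421875 / 2 = 0.00210938 V
Max error = 2.1094 mV

2.1094 mV


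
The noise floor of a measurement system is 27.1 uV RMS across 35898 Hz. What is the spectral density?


Noise spectral density = Vrms / sqrt(BW).
NSD = 27.1 / sqrt(35898)
NSD = 27.1 / 189.4677
NSD = 0.143 uV/sqrt(Hz)

0.143 uV/sqrt(Hz)


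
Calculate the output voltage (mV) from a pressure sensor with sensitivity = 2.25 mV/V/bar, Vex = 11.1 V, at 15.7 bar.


Output = sensitivity * Vex * P.
Vout = 2.25 * 11.1 * 15.7
Vout = 24.975 * 15.7
Vout = 392.11 mV

392.11 mV


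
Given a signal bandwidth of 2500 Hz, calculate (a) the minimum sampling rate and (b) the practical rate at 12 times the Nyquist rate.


By Nyquist theorem, fs_min = 2 * fmax.
fs_min = 2 * 2500 = 5000 Hz
Practical rate = 12 * fs_min = 12 * 5000 = 60000 Hz

fs_min = 5000 Hz, fs_practical = 60000 Hz


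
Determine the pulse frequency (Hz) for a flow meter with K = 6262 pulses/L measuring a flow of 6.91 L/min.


Frequency = K * Q / 60 (converting L/min to L/s).
f = 6262 * 6.91 / 60
f = 43270.42 / 60
f = 721.17 Hz

721.17 Hz


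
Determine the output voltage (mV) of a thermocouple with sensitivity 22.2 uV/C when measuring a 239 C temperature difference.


The thermocouple output V = sensitivity * dT.
V = 22.2 uV/C * 239 C
V = 5305.8 uV
V = 5.306 mV

5.306 mV


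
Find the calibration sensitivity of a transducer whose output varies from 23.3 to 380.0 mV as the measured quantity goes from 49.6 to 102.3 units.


Sensitivity = (y2 - y1) / (x2 - x1).
S = (380.0 - 23.3) / (102.3 - 49.6)
S = 356.7 / 52.7
S = 6.7685 mV/unit

6.7685 mV/unit


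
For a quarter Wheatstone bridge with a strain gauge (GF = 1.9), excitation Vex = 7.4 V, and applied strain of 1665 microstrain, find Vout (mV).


Quarter bridge output: Vout = (GF * epsilon * Vex) / 4.
Vout = (1.9 * 1665e-6 * 7.4) / 4
Vout = 0.0234099 / 4 V
Vout = 0.00585247 V = 5.8525 mV

5.8525 mV


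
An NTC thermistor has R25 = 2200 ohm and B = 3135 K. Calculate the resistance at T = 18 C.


NTC thermistor equation: Rt = R25 * exp(B * (1/T - 1/T25)).
T in Kelvin: 291.15 K, T25 = 298.15 K
1/T - 1/T25 = 1/291.15 - 1/298.15 = 8.064e-05
B * (1/T - 1/T25) = 3135 * 8.064e-05 = 0.2528
Rt = 2200 * exp(0.2528) = 2832.8 ohm

2832.8 ohm


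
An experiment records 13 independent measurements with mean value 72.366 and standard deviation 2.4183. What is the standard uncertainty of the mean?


The standard uncertainty for Type A evaluation is u = s / sqrt(n).
u = 2.4183 / sqrt(13)
u = 2.4183 / 3.6056
u = 0.6707

0.6707


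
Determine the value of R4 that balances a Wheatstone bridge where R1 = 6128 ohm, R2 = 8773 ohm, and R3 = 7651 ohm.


At balance: R1*R4 = R2*R3, so R4 = R2*R3/R1.
R4 = 8773 * 7651 / 6128
R4 = 67122223 / 6128
R4 = 10953.37 ohm

10953.37 ohm


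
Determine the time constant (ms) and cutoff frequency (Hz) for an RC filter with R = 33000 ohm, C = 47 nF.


Time constant: tau = R * C.
tau = 33000 * 4.70e-08 = 0.001551 s
tau = 1.551 ms
Cutoff frequency: fc = 1 / (2*pi*R*C).
fc = 1 / (2*pi*0.001551) = 102.61 Hz

tau = 1.551 ms, fc = 102.61 Hz


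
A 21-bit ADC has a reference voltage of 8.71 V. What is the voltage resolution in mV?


The resolution (LSB) of an ADC is Vref / 2^n.
LSB = 8.71 / 2^21
LSB = 8.71 / 2097152
LSB = 4.15e-06 V = 0.00415325 mV

0.00415325 mV


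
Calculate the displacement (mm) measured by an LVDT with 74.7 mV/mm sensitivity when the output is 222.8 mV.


Displacement = Vout / sensitivity.
d = 222.8 / 74.7
d = 2.983 mm

2.983 mm


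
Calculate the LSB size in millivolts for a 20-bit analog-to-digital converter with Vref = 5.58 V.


The resolution (LSB) of an ADC is Vref / 2^n.
LSB = 5.58 / 2^20
LSB = 5.58 / 1048576
LSB = 5.32e-06 V = 0.0053215 mV

0.0053215 mV


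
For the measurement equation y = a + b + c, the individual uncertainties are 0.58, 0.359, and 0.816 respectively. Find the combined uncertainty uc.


For a sum of independent quantities, uc = sqrt(u1^2 + u2^2 + u3^2).
uc = sqrt(0.58^2 + 0.359^2 + 0.816^2)
uc = sqrt(0.3364 + 0.128881 + 0.665856)
uc = 1.0635

1.0635


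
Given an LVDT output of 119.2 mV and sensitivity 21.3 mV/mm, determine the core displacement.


Displacement = Vout / sensitivity.
d = 119.2 / 21.3
d = 5.596 mm

5.596 mm


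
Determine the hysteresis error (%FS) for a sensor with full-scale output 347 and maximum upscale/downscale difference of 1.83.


Hysteresis = (max difference / full scale) * 100%.
H = (1.83 / 347) * 100
H = 0.527 %FS

0.527 %FS


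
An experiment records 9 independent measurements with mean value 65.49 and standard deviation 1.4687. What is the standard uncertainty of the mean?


The standard uncertainty for Type A evaluation is u = s / sqrt(n).
u = 1.4687 / sqrt(9)
u = 1.4687 / 3.0
u = 0.4896

0.4896


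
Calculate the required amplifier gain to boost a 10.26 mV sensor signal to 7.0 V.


Gain = Vout / Vin (converting to same units).
G = 7.0 V / 10.26 mV
G = 7000.0 mV / 10.26 mV
G = 682.26

682.26


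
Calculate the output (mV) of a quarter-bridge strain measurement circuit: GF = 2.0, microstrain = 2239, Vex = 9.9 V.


Quarter bridge output: Vout = (GF * epsilon * Vex) / 4.
Vout = (2.0 * 2239e-6 * 9.9) / 4
Vout = 0.0443322 / 4 V
Vout = 0.01108305 V = 11.0831 mV

11.0831 mV


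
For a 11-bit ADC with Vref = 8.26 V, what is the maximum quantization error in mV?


The maximum quantization error is +/- LSB/2.
LSB = Vref / 2^n = 8.26 / 2048 = 0.0040332 V
Max error = LSB / 2 = 0.0040332 / 2 = 0.0020166 V
Max error = 2.0166 mV

2.0166 mV


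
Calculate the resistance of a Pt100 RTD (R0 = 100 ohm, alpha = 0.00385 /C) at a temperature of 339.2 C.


The RTD equation: Rt = R0 * (1 + alpha * T).
Rt = 100 * (1 + 0.00385 * 339.2)
Rt = 100 * (1 + 1.30592)
Rt = 100 * 2.30592
Rt = 230.592 ohm

230.592 ohm


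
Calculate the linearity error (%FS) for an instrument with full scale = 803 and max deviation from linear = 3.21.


Linearity error = (max deviation / full scale) * 100%.
Linearity = (3.21 / 803) * 100
Linearity = 0.4 %FS

0.4 %FS


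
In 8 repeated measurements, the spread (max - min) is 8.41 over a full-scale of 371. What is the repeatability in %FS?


Repeatability = (spread / full scale) * 100%.
R = (8.41 / 371) * 100
R = 2.267 %FS

2.267 %FS


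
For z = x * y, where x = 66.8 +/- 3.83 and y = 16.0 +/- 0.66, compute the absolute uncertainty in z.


For a product z = x*y, the relative uncertainty is:
uz/z = sqrt((ux/x)^2 + (uy/y)^2)
Relative uncertainties: ux/x = 3.83/66.8 = 0.057335
uy/y = 0.66/16.0 = 0.04125
z = 66.8 * 16.0 = 1068.8
uz = 1068.8 * sqrt(0.057335^2 + 0.04125^2) = 75.492

75.492


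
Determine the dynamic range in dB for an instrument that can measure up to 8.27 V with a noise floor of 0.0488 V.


Dynamic range = 20 * log10(Vmax / Vnoise).
DR = 20 * log10(8.27 / 0.0488)
DR = 20 * log10(169.47)
DR = 44.58 dB

44.58 dB


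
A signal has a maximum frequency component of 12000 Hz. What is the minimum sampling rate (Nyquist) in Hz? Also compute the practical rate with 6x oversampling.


By Nyquist theorem, fs_min = 2 * fmax.
fs_min = 2 * 12000 = 24000 Hz
Practical rate = 6 * fs_min = 6 * 24000 = 144000 Hz

fs_min = 24000 Hz, fs_practical = 144000 Hz


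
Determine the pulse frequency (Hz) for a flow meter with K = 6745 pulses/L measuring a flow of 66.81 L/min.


Frequency = K * Q / 60 (converting L/min to L/s).
f = 6745 * 66.81 / 60
f = 450633.45 / 60
f = 7510.56 Hz

7510.56 Hz


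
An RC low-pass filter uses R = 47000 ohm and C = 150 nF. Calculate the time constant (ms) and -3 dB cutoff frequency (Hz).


Time constant: tau = R * C.
tau = 47000 * 1.50e-07 = 0.00705 s
tau = 7.05 ms
Cutoff frequency: fc = 1 / (2*pi*R*C).
fc = 1 / (2*pi*0.00705) = 22.58 Hz

tau = 7.05 ms, fc = 22.58 Hz


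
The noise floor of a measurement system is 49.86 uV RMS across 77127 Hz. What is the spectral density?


Noise spectral density = Vrms / sqrt(BW).
NSD = 49.86 / sqrt(77127)
NSD = 49.86 / 277.7175
NSD = 0.1795 uV/sqrt(Hz)

0.1795 uV/sqrt(Hz)


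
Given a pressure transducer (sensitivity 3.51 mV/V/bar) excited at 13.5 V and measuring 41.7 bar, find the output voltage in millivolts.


Output = sensitivity * Vex * P.
Vout = 3.51 * 13.5 * 41.7
Vout = 47.385 * 41.7
Vout = 1975.95 mV

1975.95 mV


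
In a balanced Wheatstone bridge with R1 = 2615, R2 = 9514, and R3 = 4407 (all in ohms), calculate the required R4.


At balance: R1*R4 = R2*R3, so R4 = R2*R3/R1.
R4 = 9514 * 4407 / 2615
R4 = 41928198 / 2615
R4 = 16033.73 ohm

16033.73 ohm


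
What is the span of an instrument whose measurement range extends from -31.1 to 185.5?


Span = upper range - lower range.
Span = 185.5 - (-31.1)
Span = 216.6

216.6


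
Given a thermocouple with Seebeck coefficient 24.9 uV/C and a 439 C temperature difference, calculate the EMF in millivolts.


The thermocouple output V = sensitivity * dT.
V = 24.9 uV/C * 439 C
V = 10931.1 uV
V = 10.931 mV

10.931 mV


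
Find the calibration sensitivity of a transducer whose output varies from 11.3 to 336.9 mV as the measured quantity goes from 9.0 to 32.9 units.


Sensitivity = (y2 - y1) / (x2 - x1).
S = (336.9 - 11.3) / (32.9 - 9.0)
S = 325.6 / 23.9
S = 13.6234 mV/unit

13.6234 mV/unit


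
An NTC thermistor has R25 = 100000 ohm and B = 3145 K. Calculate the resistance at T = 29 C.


NTC thermistor equation: Rt = R25 * exp(B * (1/T - 1/T25)).
T in Kelvin: 302.15 K, T25 = 298.15 K
1/T - 1/T25 = 1/302.15 - 1/298.15 = -4.44e-05
B * (1/T - 1/T25) = 3145 * -4.44e-05 = -0.1396
Rt = 100000 * exp(-0.1396) = 86966.8 ohm

86966.8 ohm


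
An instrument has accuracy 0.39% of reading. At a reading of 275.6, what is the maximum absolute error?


Absolute error = (accuracy% / 100) * reading.
Error = (0.39 / 100) * 275.6
Error = 0.0039 * 275.6
Error = 1.0748

1.0748


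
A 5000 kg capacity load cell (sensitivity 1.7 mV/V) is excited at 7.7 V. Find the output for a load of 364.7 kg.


Vout = rated_output * Vex * (load / capacity).
Vout = 1.7 * 7.7 * (364.7 / 5000)
Vout = 1.7 * 7.7 * 0.07294
Vout = 0.955 mV

0.955 mV


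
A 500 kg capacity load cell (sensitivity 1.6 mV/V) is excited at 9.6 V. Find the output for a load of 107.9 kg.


Vout = rated_output * Vex * (load / capacity).
Vout = 1.6 * 9.6 * (107.9 / 500)
Vout = 1.6 * 9.6 * 0.2158
Vout = 3.315 mV

3.315 mV


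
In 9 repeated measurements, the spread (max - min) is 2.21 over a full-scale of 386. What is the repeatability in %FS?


Repeatability = (spread / full scale) * 100%.
R = (2.21 / 386) * 100
R = 0.573 %FS

0.573 %FS


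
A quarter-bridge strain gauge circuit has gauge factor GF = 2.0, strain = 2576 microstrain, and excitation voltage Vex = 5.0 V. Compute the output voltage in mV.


Quarter bridge output: Vout = (GF * epsilon * Vex) / 4.
Vout = (2.0 * 2576e-6 * 5.0) / 4
Vout = 0.02576 / 4 V
Vout = 0.00644 V = 6.44 mV

6.44 mV


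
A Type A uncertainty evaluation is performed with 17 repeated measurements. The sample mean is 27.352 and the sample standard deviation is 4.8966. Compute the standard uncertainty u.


The standard uncertainty for Type A evaluation is u = s / sqrt(n).
u = 4.8966 / sqrt(17)
u = 4.8966 / 4.1231
u = 1.1876

1.1876


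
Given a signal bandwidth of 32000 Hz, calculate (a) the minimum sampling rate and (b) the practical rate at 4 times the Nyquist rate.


By Nyquist theorem, fs_min = 2 * fmax.
fs_min = 2 * 32000 = 64000 Hz
Practical rate = 4 * fs_min = 4 * 64000 = 256000 Hz

fs_min = 64000 Hz, fs_practical = 256000 Hz


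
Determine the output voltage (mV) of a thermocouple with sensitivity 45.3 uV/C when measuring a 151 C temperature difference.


The thermocouple output V = sensitivity * dT.
V = 45.3 uV/C * 151 C
V = 6840.3 uV
V = 6.84 mV

6.84 mV


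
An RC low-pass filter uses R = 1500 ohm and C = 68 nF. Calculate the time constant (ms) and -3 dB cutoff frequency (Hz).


Time constant: tau = R * C.
tau = 1500 * 6.80e-08 = 0.000102 s
tau = 0.102 ms
Cutoff frequency: fc = 1 / (2*pi*R*C).
fc = 1 / (2*pi*0.000102) = 1560.34 Hz

tau = 0.102 ms, fc = 1560.34 Hz


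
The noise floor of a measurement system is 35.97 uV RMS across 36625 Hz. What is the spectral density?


Noise spectral density = Vrms / sqrt(BW).
NSD = 35.97 / sqrt(36625)
NSD = 35.97 / 191.3766
NSD = 0.188 uV/sqrt(Hz)

0.188 uV/sqrt(Hz)


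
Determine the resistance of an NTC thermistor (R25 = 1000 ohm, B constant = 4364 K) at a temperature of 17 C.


NTC thermistor equation: Rt = R25 * exp(B * (1/T - 1/T25)).
T in Kelvin: 290.15 K, T25 = 298.15 K
1/T - 1/T25 = 1/290.15 - 1/298.15 = 9.248e-05
B * (1/T - 1/T25) = 4364 * 9.248e-05 = 0.4036
Rt = 1000 * exp(0.4036) = 1497.2 ohm

1497.2 ohm


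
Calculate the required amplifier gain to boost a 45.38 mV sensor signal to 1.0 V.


Gain = Vout / Vin (converting to same units).
G = 1.0 V / 45.38 mV
G = 1000.0 mV / 45.38 mV
G = 22.04

22.04


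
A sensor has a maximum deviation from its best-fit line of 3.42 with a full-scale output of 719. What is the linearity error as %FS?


Linearity error = (max deviation / full scale) * 100%.
Linearity = (3.42 / 719) * 100
Linearity = 0.476 %FS

0.476 %FS


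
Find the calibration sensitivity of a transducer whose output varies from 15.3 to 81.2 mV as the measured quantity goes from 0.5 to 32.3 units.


Sensitivity = (y2 - y1) / (x2 - x1).
S = (81.2 - 15.3) / (32.3 - 0.5)
S = 65.9 / 31.8
S = 2.0723 mV/unit

2.0723 mV/unit


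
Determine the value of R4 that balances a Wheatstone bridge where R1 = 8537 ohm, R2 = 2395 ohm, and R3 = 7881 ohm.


At balance: R1*R4 = R2*R3, so R4 = R2*R3/R1.
R4 = 2395 * 7881 / 8537
R4 = 18874995 / 8537
R4 = 2210.96 ohm

2210.96 ohm


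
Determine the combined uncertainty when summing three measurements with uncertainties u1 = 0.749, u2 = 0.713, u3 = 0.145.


For a sum of independent quantities, uc = sqrt(u1^2 + u2^2 + u3^2).
uc = sqrt(0.749^2 + 0.713^2 + 0.145^2)
uc = sqrt(0.561001 + 0.508369 + 0.021025)
uc = 1.0442

1.0442


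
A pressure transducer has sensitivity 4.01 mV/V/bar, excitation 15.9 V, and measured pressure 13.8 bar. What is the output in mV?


Output = sensitivity * Vex * P.
Vout = 4.01 * 15.9 * 13.8
Vout = 63.759 * 13.8
Vout = 879.87 mV

879.87 mV


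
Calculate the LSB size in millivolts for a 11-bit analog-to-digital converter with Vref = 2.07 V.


The resolution (LSB) of an ADC is Vref / 2^n.
LSB = 2.07 / 2^11
LSB = 2.07 / 2048
LSB = 0.00101074 V = 1.01074219 mV

1.01074219 mV


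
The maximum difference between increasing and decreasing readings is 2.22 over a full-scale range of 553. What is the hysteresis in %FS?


Hysteresis = (max difference / full scale) * 100%.
H = (2.22 / 553) * 100
H = 0.401 %FS

0.401 %FS


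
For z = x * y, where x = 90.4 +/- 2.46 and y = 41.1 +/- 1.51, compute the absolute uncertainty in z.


For a product z = x*y, the relative uncertainty is:
uz/z = sqrt((ux/x)^2 + (uy/y)^2)
Relative uncertainties: ux/x = 2.46/90.4 = 0.027212
uy/y = 1.51/41.1 = 0.03674
z = 90.4 * 41.1 = 3715.4
uz = 3715.4 * sqrt(0.027212^2 + 0.03674^2) = 169.87

169.87


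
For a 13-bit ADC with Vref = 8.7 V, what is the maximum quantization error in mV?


The maximum quantization error is +/- LSB/2.
LSB = Vref / 2^n = 8.7 / 8192 = 0.00106201 V
Max error = LSB / 2 = 0.00106201 / 2 = 0.00053101 V
Max error = 0.531 mV

0.531 mV


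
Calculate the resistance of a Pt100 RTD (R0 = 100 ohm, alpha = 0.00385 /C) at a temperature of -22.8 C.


The RTD equation: Rt = R0 * (1 + alpha * T).
Rt = 100 * (1 + 0.00385 * -22.8)
Rt = 100 * (1 + -0.08778)
Rt = 100 * 0.91222
Rt = 91.222 ohm

91.222 ohm


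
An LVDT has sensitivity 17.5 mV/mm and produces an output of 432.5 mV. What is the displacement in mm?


Displacement = Vout / sensitivity.
d = 432.5 / 17.5
d = 24.714 mm

24.714 mm


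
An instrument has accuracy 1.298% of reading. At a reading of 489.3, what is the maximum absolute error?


Absolute error = (accuracy% / 100) * reading.
Error = (1.298 / 100) * 489.3
Error = 0.01298 * 489.3
Error = 6.3511

6.3511


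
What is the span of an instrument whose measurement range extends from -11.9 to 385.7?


Span = upper range - lower range.
Span = 385.7 - (-11.9)
Span = 397.6

397.6


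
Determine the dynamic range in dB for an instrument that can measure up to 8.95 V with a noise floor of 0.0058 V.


Dynamic range = 20 * log10(Vmax / Vnoise).
DR = 20 * log10(8.95 / 0.0058)
DR = 20 * log10(1543.1)
DR = 63.77 dB

63.77 dB


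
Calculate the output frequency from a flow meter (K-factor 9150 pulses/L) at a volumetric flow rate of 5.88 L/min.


Frequency = K * Q / 60 (converting L/min to L/s).
f = 9150 * 5.88 / 60
f = 53802.0 / 60
f = 896.7 Hz

896.7 Hz


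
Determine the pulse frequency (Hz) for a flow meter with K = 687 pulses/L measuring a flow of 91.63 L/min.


Frequency = K * Q / 60 (converting L/min to L/s).
f = 687 * 91.63 / 60
f = 62949.81 / 60
f = 1049.16 Hz

1049.16 Hz


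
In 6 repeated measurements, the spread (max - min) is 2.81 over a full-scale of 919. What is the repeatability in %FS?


Repeatability = (spread / full scale) * 100%.
R = (2.81 / 919) * 100
R = 0.306 %FS

0.306 %FS


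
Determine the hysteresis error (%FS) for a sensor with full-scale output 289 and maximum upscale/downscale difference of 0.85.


Hysteresis = (max difference / full scale) * 100%.
H = (0.85 / 289) * 100
H = 0.294 %FS

0.294 %FS


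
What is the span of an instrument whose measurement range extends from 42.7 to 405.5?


Span = upper range - lower range.
Span = 405.5 - (42.7)
Span = 362.8

362.8


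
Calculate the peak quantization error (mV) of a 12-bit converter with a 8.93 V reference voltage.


The maximum quantization error is +/- LSB/2.
LSB = Vref / 2^n = 8.93 / 4096 = 0.00218018 V
Max error = LSB / 2 = 0.00218018 / 2 = 0.00109009 V
Max error = 1.0901 mV

1.0901 mV


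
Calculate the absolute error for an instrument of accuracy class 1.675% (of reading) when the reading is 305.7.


Absolute error = (accuracy% / 100) * reading.
Error = (1.675 / 100) * 305.7
Error = 0.01675 * 305.7
Error = 5.1205

5.1205


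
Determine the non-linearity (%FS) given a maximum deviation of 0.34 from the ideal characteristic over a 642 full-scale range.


Linearity error = (max deviation / full scale) * 100%.
Linearity = (0.34 / 642) * 100
Linearity = 0.053 %FS

0.053 %FS


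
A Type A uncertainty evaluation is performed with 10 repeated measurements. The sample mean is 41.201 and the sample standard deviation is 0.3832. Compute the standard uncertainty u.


The standard uncertainty for Type A evaluation is u = s / sqrt(n).
u = 0.3832 / sqrt(10)
u = 0.3832 / 3.1623
u = 0.1212

0.1212


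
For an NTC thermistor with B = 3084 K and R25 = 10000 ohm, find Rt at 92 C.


NTC thermistor equation: Rt = R25 * exp(B * (1/T - 1/T25)).
T in Kelvin: 365.15 K, T25 = 298.15 K
1/T - 1/T25 = 1/365.15 - 1/298.15 = -0.00061542
B * (1/T - 1/T25) = 3084 * -0.00061542 = -1.8979
Rt = 10000 * exp(-1.8979) = 1498.8 ohm

1498.8 ohm


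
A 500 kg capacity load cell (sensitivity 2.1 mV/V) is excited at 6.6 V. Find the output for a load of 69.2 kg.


Vout = rated_output * Vex * (load / capacity).
Vout = 2.1 * 6.6 * (69.2 / 500)
Vout = 2.1 * 6.6 * 0.1384
Vout = 1.918 mV

1.918 mV


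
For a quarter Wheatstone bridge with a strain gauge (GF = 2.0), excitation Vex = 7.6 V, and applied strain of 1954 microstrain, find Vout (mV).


Quarter bridge output: Vout = (GF * epsilon * Vex) / 4.
Vout = (2.0 * 1954e-6 * 7.6) / 4
Vout = 0.0297008 / 4 V
Vout = 0.0074252 V = 7.4252 mV

7.4252 mV


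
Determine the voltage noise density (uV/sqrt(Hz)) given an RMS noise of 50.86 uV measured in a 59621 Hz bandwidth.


Noise spectral density = Vrms / sqrt(BW).
NSD = 50.86 / sqrt(59621)
NSD = 50.86 / 244.1741
NSD = 0.2083 uV/sqrt(Hz)

0.2083 uV/sqrt(Hz)


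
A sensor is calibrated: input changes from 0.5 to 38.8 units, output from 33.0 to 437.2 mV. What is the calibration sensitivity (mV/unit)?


Sensitivity = (y2 - y1) / (x2 - x1).
S = (437.2 - 33.0) / (38.8 - 0.5)
S = 404.2 / 38.3
S = 10.5535 mV/unit

10.5535 mV/unit


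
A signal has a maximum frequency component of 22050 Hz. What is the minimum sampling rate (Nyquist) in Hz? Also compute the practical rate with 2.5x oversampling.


By Nyquist theorem, fs_min = 2 * fmax.
fs_min = 2 * 22050 = 44100 Hz
Practical rate = 2.5 * fs_min = 2.5 * 44100 = 110250 Hz

fs_min = 44100 Hz, fs_practical = 110250 Hz


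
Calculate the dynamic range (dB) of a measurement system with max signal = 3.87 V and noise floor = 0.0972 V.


Dynamic range = 20 * log10(Vmax / Vnoise).
DR = 20 * log10(3.87 / 0.0972)
DR = 20 * log10(39.81)
DR = 32.0 dB

32.0 dB


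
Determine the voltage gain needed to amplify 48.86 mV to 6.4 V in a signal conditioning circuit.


Gain = Vout / Vin (converting to same units).
G = 6.4 V / 48.86 mV
G = 6400.0 mV / 48.86 mV
G = 130.99

130.99


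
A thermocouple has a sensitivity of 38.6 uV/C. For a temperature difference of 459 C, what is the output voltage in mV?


The thermocouple output V = sensitivity * dT.
V = 38.6 uV/C * 459 C
V = 17717.4 uV
V = 17.717 mV

17.717 mV


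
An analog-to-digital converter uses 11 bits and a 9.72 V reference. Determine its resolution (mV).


The resolution (LSB) of an ADC is Vref / 2^n.
LSB = 9.72 / 2^11
LSB = 9.72 / 2048
LSB = 0.00474609 V = 4.74609375 mV

4.74609375 mV


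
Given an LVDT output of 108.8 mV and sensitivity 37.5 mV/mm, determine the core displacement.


Displacement = Vout / sensitivity.
d = 108.8 / 37.5
d = 2.901 mm

2.901 mm


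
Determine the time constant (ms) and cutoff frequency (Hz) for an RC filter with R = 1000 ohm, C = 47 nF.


Time constant: tau = R * C.
tau = 1000 * 4.70e-08 = 4.7e-05 s
tau = 0.047 ms
Cutoff frequency: fc = 1 / (2*pi*R*C).
fc = 1 / (2*pi*4.7e-05) = 3386.28 Hz

tau = 0.047 ms, fc = 3386.28 Hz


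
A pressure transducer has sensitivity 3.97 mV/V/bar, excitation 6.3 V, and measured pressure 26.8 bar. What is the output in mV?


Output = sensitivity * Vex * P.
Vout = 3.97 * 6.3 * 26.8
Vout = 25.011 * 26.8
Vout = 670.29 mV

670.29 mV


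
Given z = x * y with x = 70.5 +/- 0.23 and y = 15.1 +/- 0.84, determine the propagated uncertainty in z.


For a product z = x*y, the relative uncertainty is:
uz/z = sqrt((ux/x)^2 + (uy/y)^2)
Relative uncertainties: ux/x = 0.23/70.5 = 0.003262
uy/y = 0.84/15.1 = 0.055629
z = 70.5 * 15.1 = 1064.5
uz = 1064.5 * sqrt(0.003262^2 + 0.055629^2) = 59.322

59.322


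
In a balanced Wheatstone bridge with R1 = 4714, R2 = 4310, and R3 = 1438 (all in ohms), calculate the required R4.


At balance: R1*R4 = R2*R3, so R4 = R2*R3/R1.
R4 = 4310 * 1438 / 4714
R4 = 6197780 / 4714
R4 = 1314.76 ohm

1314.76 ohm


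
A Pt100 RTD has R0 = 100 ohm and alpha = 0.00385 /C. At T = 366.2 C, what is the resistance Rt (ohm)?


The RTD equation: Rt = R0 * (1 + alpha * T).
Rt = 100 * (1 + 0.00385 * 366.2)
Rt = 100 * (1 + 1.40987)
Rt = 100 * 2.40987
Rt = 240.987 ohm

240.987 ohm


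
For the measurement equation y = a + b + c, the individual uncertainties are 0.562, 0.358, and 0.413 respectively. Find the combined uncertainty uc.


For a sum of independent quantities, uc = sqrt(u1^2 + u2^2 + u3^2).
uc = sqrt(0.562^2 + 0.358^2 + 0.413^2)
uc = sqrt(0.315844 + 0.128164 + 0.170569)
uc = 0.7839

0.7839


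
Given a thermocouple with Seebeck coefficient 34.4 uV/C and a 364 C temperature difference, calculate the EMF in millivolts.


The thermocouple output V = sensitivity * dT.
V = 34.4 uV/C * 364 C
V = 12521.6 uV
V = 12.522 mV

12.522 mV


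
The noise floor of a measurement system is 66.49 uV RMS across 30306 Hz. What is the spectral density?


Noise spectral density = Vrms / sqrt(BW).
NSD = 66.49 / sqrt(30306)
NSD = 66.49 / 174.0862
NSD = 0.3819 uV/sqrt(Hz)

0.3819 uV/sqrt(Hz)


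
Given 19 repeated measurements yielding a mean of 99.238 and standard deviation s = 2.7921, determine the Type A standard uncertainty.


The standard uncertainty for Type A evaluation is u = s / sqrt(n).
u = 2.7921 / sqrt(19)
u = 2.7921 / 4.3589
u = 0.6406

0.6406


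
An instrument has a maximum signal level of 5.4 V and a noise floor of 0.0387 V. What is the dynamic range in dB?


Dynamic range = 20 * log10(Vmax / Vnoise).
DR = 20 * log10(5.4 / 0.0387)
DR = 20 * log10(139.53)
DR = 42.89 dB

42.89 dB


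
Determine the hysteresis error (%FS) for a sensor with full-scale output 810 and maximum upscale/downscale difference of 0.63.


Hysteresis = (max difference / full scale) * 100%.
H = (0.63 / 810) * 100
H = 0.078 %FS

0.078 %FS


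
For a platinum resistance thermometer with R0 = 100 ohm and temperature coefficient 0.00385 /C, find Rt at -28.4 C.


The RTD equation: Rt = R0 * (1 + alpha * T).
Rt = 100 * (1 + 0.00385 * -28.4)
Rt = 100 * (1 + -0.10934)
Rt = 100 * 0.89066
Rt = 89.066 ohm

89.066 ohm


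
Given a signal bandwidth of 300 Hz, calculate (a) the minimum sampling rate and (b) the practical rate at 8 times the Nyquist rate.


By Nyquist theorem, fs_min = 2 * fmax.
fs_min = 2 * 300 = 600 Hz
Practical rate = 8 * fs_min = 8 * 600 = 4800 Hz

fs_min = 600 Hz, fs_practical = 4800 Hz


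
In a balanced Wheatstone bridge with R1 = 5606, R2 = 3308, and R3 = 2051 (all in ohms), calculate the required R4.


At balance: R1*R4 = R2*R3, so R4 = R2*R3/R1.
R4 = 3308 * 2051 / 5606
R4 = 6784708 / 5606
R4 = 1210.26 ohm

1210.26 ohm


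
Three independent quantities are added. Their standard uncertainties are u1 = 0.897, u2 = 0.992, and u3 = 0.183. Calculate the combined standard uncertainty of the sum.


For a sum of independent quantities, uc = sqrt(u1^2 + u2^2 + u3^2).
uc = sqrt(0.897^2 + 0.992^2 + 0.183^2)
uc = sqrt(0.804609 + 0.984064 + 0.033489)
uc = 1.3499

1.3499


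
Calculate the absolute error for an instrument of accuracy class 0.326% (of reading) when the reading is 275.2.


Absolute error = (accuracy% / 100) * reading.
Error = (0.326 / 100) * 275.2
Error = 0.00326 * 275.2
Error = 0.8972

0.8972


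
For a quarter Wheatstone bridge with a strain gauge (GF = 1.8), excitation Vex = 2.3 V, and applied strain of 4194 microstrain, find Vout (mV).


Quarter bridge output: Vout = (GF * epsilon * Vex) / 4.
Vout = (1.8 * 4194e-6 * 2.3) / 4
Vout = 0.01736316 / 4 V
Vout = 0.00434079 V = 4.3408 mV

4.3408 mV


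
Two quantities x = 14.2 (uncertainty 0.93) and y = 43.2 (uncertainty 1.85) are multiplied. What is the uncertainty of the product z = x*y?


For a product z = x*y, the relative uncertainty is:
uz/z = sqrt((ux/x)^2 + (uy/y)^2)
Relative uncertainties: ux/x = 0.93/14.2 = 0.065493
uy/y = 1.85/43.2 = 0.042824
z = 14.2 * 43.2 = 613.4
uz = 613.4 * sqrt(0.065493^2 + 0.042824^2) = 48.002

48.002


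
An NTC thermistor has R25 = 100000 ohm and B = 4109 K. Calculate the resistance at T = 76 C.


NTC thermistor equation: Rt = R25 * exp(B * (1/T - 1/T25)).
T in Kelvin: 349.15 K, T25 = 298.15 K
1/T - 1/T25 = 1/349.15 - 1/298.15 = -0.00048992
B * (1/T - 1/T25) = 4109 * -0.00048992 = -2.0131
Rt = 100000 * exp(-2.0131) = 13357.8 ohm

13357.8 ohm


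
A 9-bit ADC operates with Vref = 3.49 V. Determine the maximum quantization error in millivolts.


The maximum quantization error is +/- LSB/2.
LSB = Vref / 2^n = 3.49 / 512 = 0.00681641 V
Max error = LSB / 2 = 0.00681641 / 2 = 0.0034082 V
Max error = 3.4082 mV

3.4082 mV


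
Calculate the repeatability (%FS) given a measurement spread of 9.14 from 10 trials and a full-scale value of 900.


Repeatability = (spread / full scale) * 100%.
R = (9.14 / 900) * 100
R = 1.016 %FS

1.016 %FS


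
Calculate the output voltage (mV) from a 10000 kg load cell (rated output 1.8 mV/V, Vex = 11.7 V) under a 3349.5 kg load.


Vout = rated_output * Vex * (load / capacity).
Vout = 1.8 * 11.7 * (3349.5 / 10000)
Vout = 1.8 * 11.7 * 0.33495
Vout = 7.054 mV

7.054 mV


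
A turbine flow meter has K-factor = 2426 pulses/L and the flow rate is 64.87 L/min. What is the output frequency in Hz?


Frequency = K * Q / 60 (converting L/min to L/s).
f = 2426 * 64.87 / 60
f = 157374.62 / 60
f = 2622.91 Hz

2622.91 Hz


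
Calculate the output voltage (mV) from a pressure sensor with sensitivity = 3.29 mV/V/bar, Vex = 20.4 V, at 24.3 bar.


Output = sensitivity * Vex * P.
Vout = 3.29 * 20.4 * 24.3
Vout = 67.116 * 24.3
Vout = 1630.92 mV

1630.92 mV


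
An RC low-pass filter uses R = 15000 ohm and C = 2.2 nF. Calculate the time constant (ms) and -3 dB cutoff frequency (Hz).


Time constant: tau = R * C.
tau = 15000 * 2.20e-09 = 3.3e-05 s
tau = 0.033 ms
Cutoff frequency: fc = 1 / (2*pi*R*C).
fc = 1 / (2*pi*3.3e-05) = 4822.88 Hz

tau = 0.033 ms, fc = 4822.88 Hz


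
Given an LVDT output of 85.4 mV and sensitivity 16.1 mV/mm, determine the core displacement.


Displacement = Vout / sensitivity.
d = 85.4 / 16.1
d = 5.304 mm

5.304 mm


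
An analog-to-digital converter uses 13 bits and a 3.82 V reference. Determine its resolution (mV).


The resolution (LSB) of an ADC is Vref / 2^n.
LSB = 3.82 / 2^13
LSB = 3.82 / 8192
LSB = 0.00046631 V = 0.46630859 mV

0.46630859 mV


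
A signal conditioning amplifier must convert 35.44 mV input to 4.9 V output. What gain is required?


Gain = Vout / Vin (converting to same units).
G = 4.9 V / 35.44 mV
G = 4900.0 mV / 35.44 mV
G = 138.26

138.26


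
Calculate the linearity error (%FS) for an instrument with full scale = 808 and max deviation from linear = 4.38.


Linearity error = (max deviation / full scale) * 100%.
Linearity = (4.38 / 808) * 100
Linearity = 0.542 %FS

0.542 %FS


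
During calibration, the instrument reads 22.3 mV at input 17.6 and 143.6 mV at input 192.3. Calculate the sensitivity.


Sensitivity = (y2 - y1) / (x2 - x1).
S = (143.6 - 22.3) / (192.3 - 17.6)
S = 121.3 / 174.7
S = 0.6943 mV/unit

0.6943 mV/unit


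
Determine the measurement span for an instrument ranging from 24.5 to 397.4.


Span = upper range - lower range.
Span = 397.4 - (24.5)
Span = 372.9

372.9


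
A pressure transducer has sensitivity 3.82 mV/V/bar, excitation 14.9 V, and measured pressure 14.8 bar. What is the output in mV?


Output = sensitivity * Vex * P.
Vout = 3.82 * 14.9 * 14.8
Vout = 56.918 * 14.8
Vout = 842.39 mV

842.39 mV


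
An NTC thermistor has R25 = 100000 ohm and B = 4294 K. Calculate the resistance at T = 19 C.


NTC thermistor equation: Rt = R25 * exp(B * (1/T - 1/T25)).
T in Kelvin: 292.15 K, T25 = 298.15 K
1/T - 1/T25 = 1/292.15 - 1/298.15 = 6.888e-05
B * (1/T - 1/T25) = 4294 * 6.888e-05 = 0.2958
Rt = 100000 * exp(0.2958) = 134417.8 ohm

134417.8 ohm


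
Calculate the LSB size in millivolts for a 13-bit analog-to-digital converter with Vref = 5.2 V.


The resolution (LSB) of an ADC is Vref / 2^n.
LSB = 5.2 / 2^13
LSB = 5.2 / 8192
LSB = 0.00063477 V = 0.63476562 mV

0.63476562 mV


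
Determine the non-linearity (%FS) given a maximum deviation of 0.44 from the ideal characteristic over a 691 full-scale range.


Linearity error = (max deviation / full scale) * 100%.
Linearity = (0.44 / 691) * 100
Linearity = 0.064 %FS

0.064 %FS


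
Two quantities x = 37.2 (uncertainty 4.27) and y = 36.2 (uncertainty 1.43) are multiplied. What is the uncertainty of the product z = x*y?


For a product z = x*y, the relative uncertainty is:
uz/z = sqrt((ux/x)^2 + (uy/y)^2)
Relative uncertainties: ux/x = 4.27/37.2 = 0.114785
uy/y = 1.43/36.2 = 0.039503
z = 37.2 * 36.2 = 1346.6
uz = 1346.6 * sqrt(0.114785^2 + 0.039503^2) = 163.472

163.472


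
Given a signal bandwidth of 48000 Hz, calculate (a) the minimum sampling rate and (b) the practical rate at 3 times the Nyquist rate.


By Nyquist theorem, fs_min = 2 * fmax.
fs_min = 2 * 48000 = 96000 Hz
Practical rate = 3 * fs_min = 3 * 96000 = 288000 Hz

fs_min = 96000 Hz, fs_practical = 288000 Hz


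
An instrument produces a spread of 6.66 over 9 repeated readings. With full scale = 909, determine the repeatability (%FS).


Repeatability = (spread / full scale) * 100%.
R = (6.66 / 909) * 100
R = 0.733 %FS

0.733 %FS


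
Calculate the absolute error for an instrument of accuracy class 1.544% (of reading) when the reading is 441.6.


Absolute error = (accuracy% / 100) * reading.
Error = (1.544 / 100) * 441.6
Error = 0.01544 * 441.6
Error = 6.8183

6.8183


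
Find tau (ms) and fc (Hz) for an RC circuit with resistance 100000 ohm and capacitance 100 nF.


Time constant: tau = R * C.
tau = 100000 * 1.00e-07 = 0.01 s
tau = 10.0 ms
Cutoff frequency: fc = 1 / (2*pi*R*C).
fc = 1 / (2*pi*0.01) = 15.92 Hz

tau = 10.0 ms, fc = 15.92 Hz


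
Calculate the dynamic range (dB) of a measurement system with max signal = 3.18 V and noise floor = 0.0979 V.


Dynamic range = 20 * log10(Vmax / Vnoise).
DR = 20 * log10(3.18 / 0.0979)
DR = 20 * log10(32.48)
DR = 30.23 dB

30.23 dB


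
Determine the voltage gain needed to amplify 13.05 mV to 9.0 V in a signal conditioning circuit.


Gain = Vout / Vin (converting to same units).
G = 9.0 V / 13.05 mV
G = 9000.0 mV / 13.05 mV
G = 689.66

689.66


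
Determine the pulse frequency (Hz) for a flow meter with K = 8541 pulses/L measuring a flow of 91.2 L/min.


Frequency = K * Q / 60 (converting L/min to L/s).
f = 8541 * 91.2 / 60
f = 778939.2 / 60
f = 12982.32 Hz

12982.32 Hz


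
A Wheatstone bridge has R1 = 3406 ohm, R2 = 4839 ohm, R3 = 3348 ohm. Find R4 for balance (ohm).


At balance: R1*R4 = R2*R3, so R4 = R2*R3/R1.
R4 = 4839 * 3348 / 3406
R4 = 16200972 / 3406
R4 = 4756.6 ohm

4756.6 ohm


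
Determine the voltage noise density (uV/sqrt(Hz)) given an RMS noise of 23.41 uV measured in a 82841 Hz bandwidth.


Noise spectral density = Vrms / sqrt(BW).
NSD = 23.41 / sqrt(82841)
NSD = 23.41 / 287.8211
NSD = 0.0813 uV/sqrt(Hz)

0.0813 uV/sqrt(Hz)


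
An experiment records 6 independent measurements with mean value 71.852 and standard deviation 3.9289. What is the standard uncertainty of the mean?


The standard uncertainty for Type A evaluation is u = s / sqrt(n).
u = 3.9289 / sqrt(6)
u = 3.9289 / 2.4495
u = 1.604

1.604


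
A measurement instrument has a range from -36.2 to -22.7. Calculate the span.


Span = upper range - lower range.
Span = -22.7 - (-36.2)
Span = 13.5

13.5


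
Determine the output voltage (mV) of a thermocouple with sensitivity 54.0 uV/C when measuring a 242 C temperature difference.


The thermocouple output V = sensitivity * dT.
V = 54.0 uV/C * 242 C
V = 13068.0 uV
V = 13.068 mV

13.068 mV


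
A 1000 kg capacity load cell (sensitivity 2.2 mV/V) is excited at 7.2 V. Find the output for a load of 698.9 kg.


Vout = rated_output * Vex * (load / capacity).
Vout = 2.2 * 7.2 * (698.9 / 1000)
Vout = 2.2 * 7.2 * 0.6989
Vout = 11.071 mV

11.071 mV


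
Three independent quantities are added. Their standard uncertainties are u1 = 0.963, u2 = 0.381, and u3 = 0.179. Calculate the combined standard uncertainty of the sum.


For a sum of independent quantities, uc = sqrt(u1^2 + u2^2 + u3^2).
uc = sqrt(0.963^2 + 0.381^2 + 0.179^2)
uc = sqrt(0.927369 + 0.145161 + 0.032041)
uc = 1.051

1.051


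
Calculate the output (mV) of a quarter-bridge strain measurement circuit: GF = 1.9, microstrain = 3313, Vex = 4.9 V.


Quarter bridge output: Vout = (GF * epsilon * Vex) / 4.
Vout = (1.9 * 3313e-6 * 4.9) / 4
Vout = 0.03084403 / 4 V
Vout = 0.00771101 V = 7.711 mV

7.711 mV


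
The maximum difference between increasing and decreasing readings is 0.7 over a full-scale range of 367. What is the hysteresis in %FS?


Hysteresis = (max difference / full scale) * 100%.
H = (0.7 / 367) * 100
H = 0.191 %FS

0.191 %FS


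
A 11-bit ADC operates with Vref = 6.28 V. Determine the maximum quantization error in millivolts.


The maximum quantization error is +/- LSB/2.
LSB = Vref / 2^n = 6.28 / 2048 = 0.00306641 V
Max error = LSB / 2 = 0.00306641 / 2 = 0.0015332 V
Max error = 1.5332 mV

1.5332 mV


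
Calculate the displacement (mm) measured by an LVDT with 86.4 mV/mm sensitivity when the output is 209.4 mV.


Displacement = Vout / sensitivity.
d = 209.4 / 86.4
d = 2.424 mm

2.424 mm


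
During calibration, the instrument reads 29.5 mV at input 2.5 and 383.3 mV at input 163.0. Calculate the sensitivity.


Sensitivity = (y2 - y1) / (x2 - x1).
S = (383.3 - 29.5) / (163.0 - 2.5)
S = 353.8 / 160.5
S = 2.2044 mV/unit

2.2044 mV/unit


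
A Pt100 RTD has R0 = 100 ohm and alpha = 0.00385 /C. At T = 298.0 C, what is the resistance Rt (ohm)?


The RTD equation: Rt = R0 * (1 + alpha * T).
Rt = 100 * (1 + 0.00385 * 298.0)
Rt = 100 * (1 + 1.1473)
Rt = 100 * 2.1473
Rt = 214.73 ohm

214.73 ohm


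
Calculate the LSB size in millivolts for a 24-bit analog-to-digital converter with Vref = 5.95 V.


The resolution (LSB) of an ADC is Vref / 2^n.
LSB = 5.95 / 2^24
LSB = 5.95 / 16777216
LSB = 3.5e-07 V = 0.00035465 mV

0.00035465 mV


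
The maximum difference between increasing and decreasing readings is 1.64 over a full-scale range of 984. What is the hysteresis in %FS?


Hysteresis = (max difference / full scale) * 100%.
H = (1.64 / 984) * 100
H = 0.167 %FS

0.167 %FS


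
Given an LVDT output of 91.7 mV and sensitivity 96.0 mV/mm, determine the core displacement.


Displacement = Vout / sensitivity.
d = 91.7 / 96.0
d = 0.955 mm

0.955 mm


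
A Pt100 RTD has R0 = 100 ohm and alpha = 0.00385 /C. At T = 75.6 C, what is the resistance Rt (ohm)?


The RTD equation: Rt = R0 * (1 + alpha * T).
Rt = 100 * (1 + 0.00385 * 75.6)
Rt = 100 * (1 + 0.29106)
Rt = 100 * 1.29106
Rt = 129.106 ohm

129.106 ohm


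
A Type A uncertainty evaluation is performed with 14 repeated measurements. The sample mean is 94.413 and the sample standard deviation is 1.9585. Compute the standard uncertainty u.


The standard uncertainty for Type A evaluation is u = s / sqrt(n).
u = 1.9585 / sqrt(14)
u = 1.9585 / 3.7417
u = 0.5234

0.5234


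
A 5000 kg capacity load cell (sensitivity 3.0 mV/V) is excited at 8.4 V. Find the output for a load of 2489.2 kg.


Vout = rated_output * Vex * (load / capacity).
Vout = 3.0 * 8.4 * (2489.2 / 5000)
Vout = 3.0 * 8.4 * 0.49784
Vout = 12.546 mV

12.546 mV


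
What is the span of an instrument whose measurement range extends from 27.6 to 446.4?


Span = upper range - lower range.
Span = 446.4 - (27.6)
Span = 418.8

418.8


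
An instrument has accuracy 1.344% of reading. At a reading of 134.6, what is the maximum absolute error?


Absolute error = (accuracy% / 100) * reading.
Error = (1.344 / 100) * 134.6
Error = 0.01344 * 134.6
Error = 1.809

1.809


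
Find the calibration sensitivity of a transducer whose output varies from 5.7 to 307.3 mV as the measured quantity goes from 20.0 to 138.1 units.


Sensitivity = (y2 - y1) / (x2 - x1).
S = (307.3 - 5.7) / (138.1 - 20.0)
S = 301.6 / 118.1
S = 2.5538 mV/unit

2.5538 mV/unit
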